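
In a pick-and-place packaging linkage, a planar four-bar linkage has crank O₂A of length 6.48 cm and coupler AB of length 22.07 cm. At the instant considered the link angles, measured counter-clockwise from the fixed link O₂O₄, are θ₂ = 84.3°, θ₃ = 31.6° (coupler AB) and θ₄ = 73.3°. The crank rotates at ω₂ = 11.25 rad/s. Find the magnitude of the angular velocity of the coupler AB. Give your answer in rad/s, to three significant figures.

ω₂ = 11.25 rad/s
Differentiating the loop-closure r₂e^{iθ₂}+r₃e^{iθ₃}=r₁+r₄e^{iθ₄} gives r₂ω₂e^{iθ₂}+r₃ω₃e^{iθ₃}=r₄ω₄e^{iθ₄}.
Eliminating the other unknown: ω₃ = r₂ω₂ sin(θ₄−θ₂) / [r₃ sin(θ₃−θ₄)].
Numerator sine = -0.19081; denominator sine = -0.66523.
Result = 0.0648·11.25·(-0.19081) / (0.2207·(-0.66523)) = +0.94744 rad/s; magnitude 0.94744 rad/s.

0.947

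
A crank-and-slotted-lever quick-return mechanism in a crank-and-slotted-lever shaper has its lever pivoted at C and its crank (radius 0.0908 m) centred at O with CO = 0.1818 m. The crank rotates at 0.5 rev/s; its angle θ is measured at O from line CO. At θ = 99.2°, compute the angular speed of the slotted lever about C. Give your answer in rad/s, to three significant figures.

0.489

ω = 3.142 rad/s (from 0.5 rev/s).
Crank pin A relative to C: A = (d + r cosθ, r sinθ); lever angle φ = atan2(r sinθ, d + r cosθ).
Differentiating tanφ: φ̇ = rω(d cosθ + r)/(d² + r² + 2dr cosθ).
d² + r² + 2dr cosθ = |CA|² = 0.0360174 m²;  d cosθ + r = +0.061734 m.
|ω_lever| = |0.0908·3.142·+0.061734| / 0.0360174 = 0.48893 rad/s.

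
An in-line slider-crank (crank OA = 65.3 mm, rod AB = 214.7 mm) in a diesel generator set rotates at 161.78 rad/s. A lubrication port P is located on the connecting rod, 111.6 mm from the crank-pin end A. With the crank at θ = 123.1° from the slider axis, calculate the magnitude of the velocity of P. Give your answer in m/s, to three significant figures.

ω = 161.8 rad/s.  Crank-pin speed |V_A| = rω = 10.564 m/s, perpendicular to OA.
Rod angle: sinφ = −(r/L) sinθ ⇒ φ = -14.761°; ω_rod = −rω cosθ/√(L²−r²sin²θ) = +27.788 rad/s.
V_P = V_A + ω_rod × AP, with AP = 0.1116 m along the rod.
Components: V_Px = −rω sinθ − a·ω_rod·sinφ = -8.0597 m/s;  V_Py = rω cosθ + a·ω_rod·cosφ = -2.7704 m/s.
|V_P| = √(V_Px² + V_Py²) = 8.5226 m/s.

8.52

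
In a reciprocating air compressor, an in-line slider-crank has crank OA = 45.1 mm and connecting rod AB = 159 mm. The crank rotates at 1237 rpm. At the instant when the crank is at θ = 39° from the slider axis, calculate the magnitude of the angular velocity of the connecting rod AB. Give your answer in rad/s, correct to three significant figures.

ω = 129.5 rad/s (converted from 1237 rpm).
The rod makes angle φ with the slider axis where L sinφ = r sinθ; differentiating, L cosφ·φ̇ = r ω cosθ.
L cosφ = √(L² − r² sin²θ) = 0.15645 m.
|ω_rod| = r ω |cosθ| / √(L² − r² sin²θ) = 0.0451·129.5·0.77715/0.15645 = 29.021 rad/s.

29.0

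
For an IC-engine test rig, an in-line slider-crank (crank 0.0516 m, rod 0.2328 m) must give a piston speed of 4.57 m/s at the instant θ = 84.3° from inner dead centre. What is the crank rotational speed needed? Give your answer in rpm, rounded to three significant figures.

For an in-line slider-crank, |v_piston| = rω|sinθ|·[1 + r cosθ/√(L² − r² sin²θ)].
With r = 0.0516 m, L = 0.2328 m, θ = 84.3°: the bracketed kinematic factor |dx/dθ| = 0.052504 m.
ω = v/|dx/dθ| = 4.57/0.052504 = 87.041 rad/s.
N = 60ω/(2π) = 831.18 rpm.

831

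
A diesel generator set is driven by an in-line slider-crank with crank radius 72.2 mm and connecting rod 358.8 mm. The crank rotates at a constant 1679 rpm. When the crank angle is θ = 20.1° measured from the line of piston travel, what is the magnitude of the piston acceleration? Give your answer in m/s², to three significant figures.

2440

ω = 2π·1679/60 = 175.8 rad/s
x(θ) = r cosθ + √(L² − r² sin²θ); with ω constant, a = ω²·d²x/dθ².
d²x/dθ² = −r cosθ − r²(cos2θ)/√u − r⁴ sin²2θ/(4u^{3/2}),  u = L² − r² sin²θ = 0.128122 m².
Substituting r = 0.0722 m, L = 0.3588 m, θ = 20.1°: d²x/dθ² = -0.078988 m.
a = ω²·d²x/dθ² = (175.8)²·(-0.078988) = -2441.8 m/s²;  |a| = 2441.8 m/s².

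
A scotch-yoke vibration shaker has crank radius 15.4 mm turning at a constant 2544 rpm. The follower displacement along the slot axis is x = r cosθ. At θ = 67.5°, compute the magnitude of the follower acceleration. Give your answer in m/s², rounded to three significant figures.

418

ω = 266.4 rad/s (from 2544 rpm).
x = r cosθ ⇒ ẍ = −rω² cosθ (ω constant).
|a| = rω²|cosθ| = 0.0154·(266.4)²·|cos 67.5°| = 418.27 m/s².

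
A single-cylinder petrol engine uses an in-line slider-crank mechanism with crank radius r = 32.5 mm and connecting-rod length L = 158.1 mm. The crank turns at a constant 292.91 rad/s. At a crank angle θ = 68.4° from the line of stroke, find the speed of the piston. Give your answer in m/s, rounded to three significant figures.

9.53

ω = 292.9 rad/s
For an in-line slider-crank, x = r cosθ + √(L² − r² sin²θ), so v = −rω sinθ·[1 + r cosθ/√(L² − r² sin²θ)].
With r = 0.0325 m, L = 0.1581 m, θ = 68.4°: √(L² − r² sin²θ) = 0.15519 m.
v = −0.0325·292.9·0.92978·[1 + 0.0325·0.36812/0.15519] = -9.5335 m/s.
|v| = 9.5335 m/s.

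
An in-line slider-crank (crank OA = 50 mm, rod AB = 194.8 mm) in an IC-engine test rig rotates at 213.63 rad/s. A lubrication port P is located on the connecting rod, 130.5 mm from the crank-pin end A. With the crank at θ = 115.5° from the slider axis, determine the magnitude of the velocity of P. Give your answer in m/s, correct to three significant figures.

9.04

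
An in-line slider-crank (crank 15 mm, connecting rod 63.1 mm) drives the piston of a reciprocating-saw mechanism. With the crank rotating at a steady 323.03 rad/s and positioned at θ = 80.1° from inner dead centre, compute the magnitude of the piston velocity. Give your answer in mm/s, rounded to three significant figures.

ω = 323 rad/s
For an in-line slider-crank, x = r cosθ + √(L² − r² sin²θ), so v = −rω sinθ·[1 + r cosθ/√(L² − r² sin²θ)].
With r = 0.015 m, L = 0.0631 m, θ = 80.1°: √(L² − r² sin²θ) = 0.061345 m.
v = −0.015·323·0.98511·[1 + 0.015·0.17193/0.061345] = -4.974 m/s.
|v| = 4.974 m/s = 4974 mm/s.

4970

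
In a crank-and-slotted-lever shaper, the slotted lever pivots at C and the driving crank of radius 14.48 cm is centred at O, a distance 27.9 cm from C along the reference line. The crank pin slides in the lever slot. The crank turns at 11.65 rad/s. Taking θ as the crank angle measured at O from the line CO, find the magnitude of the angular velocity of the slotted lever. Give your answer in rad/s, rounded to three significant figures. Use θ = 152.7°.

6.44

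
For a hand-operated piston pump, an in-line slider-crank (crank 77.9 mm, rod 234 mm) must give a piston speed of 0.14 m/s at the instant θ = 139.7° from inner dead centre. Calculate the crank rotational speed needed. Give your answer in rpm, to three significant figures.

35.9

For an in-line slider-crank, |v_piston| = rω|sinθ|·[1 + r cosθ/√(L² − r² sin²θ)].
With r = 0.0779 m, L = 0.234 m, θ = 139.7°: the bracketed kinematic factor |dx/dθ| = 0.037285 m.
ω = v/|dx/dθ| = 0.14/0.037285 = 3.7549 rad/s.
N = 60ω/(2π) = 35.856 rpm.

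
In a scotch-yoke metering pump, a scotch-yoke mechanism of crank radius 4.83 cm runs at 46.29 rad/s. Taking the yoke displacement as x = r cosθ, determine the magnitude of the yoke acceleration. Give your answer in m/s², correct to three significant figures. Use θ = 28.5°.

91.0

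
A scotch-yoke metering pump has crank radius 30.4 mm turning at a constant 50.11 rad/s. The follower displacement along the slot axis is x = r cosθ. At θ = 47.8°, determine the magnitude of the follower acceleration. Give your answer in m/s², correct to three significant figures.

51.3

ω = 50.11 rad/s
x = r cosθ ⇒ ẍ = −rω² cosθ (ω constant).
|a| = rω²|cosθ| = 0.0304·(50.11)²·|cos 47.8°| = 51.276 m/s².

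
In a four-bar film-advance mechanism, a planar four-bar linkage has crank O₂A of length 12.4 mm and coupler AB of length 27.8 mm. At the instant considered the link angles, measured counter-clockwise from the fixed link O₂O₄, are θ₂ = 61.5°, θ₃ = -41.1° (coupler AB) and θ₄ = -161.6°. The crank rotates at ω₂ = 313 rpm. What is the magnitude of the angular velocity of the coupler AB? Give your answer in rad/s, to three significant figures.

11.6

ω₂ = 32.78 rad/s (from 313 rpm).
Differentiating the loop-closure r₂e^{iθ₂}+r₃e^{iθ₃}=r₁+r₄e^{iθ₄} gives r₂ω₂e^{iθ₂}+r₃ω₃e^{iθ₃}=r₄ω₄e^{iθ₄}.
Eliminating the other unknown: ω₃ = r₂ω₂ sin(θ₄−θ₂) / [r₃ sin(θ₃−θ₄)].
Numerator sine = +0.68327; denominator sine = +0.86163.
Result = 0.0124·32.78·(+0.68327) / (0.0278·(+0.86163)) = +11.594 rad/s; magnitude 11.594 rad/s.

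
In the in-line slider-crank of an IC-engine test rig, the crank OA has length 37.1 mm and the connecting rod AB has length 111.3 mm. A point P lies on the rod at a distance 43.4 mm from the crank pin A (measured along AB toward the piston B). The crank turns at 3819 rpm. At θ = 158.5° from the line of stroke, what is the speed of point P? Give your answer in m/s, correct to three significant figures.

9.68

ω = 399.9 rad/s.  Crank-pin speed |V_A| = rω = 14.837 m/s, perpendicular to OA.
Rod angle: sinφ = −(r/L) sinθ ⇒ φ = -7.017°; ω_rod = −rω cosθ/√(L²−r²sin²θ) = +124.97 rad/s.
V_P = V_A + ω_rod × AP, with AP = 0.0434 m along the rod.
Components: V_Px = −rω sinθ − a·ω_rod·sinφ = -4.7753 m/s;  V_Py = rω cosθ + a·ω_rod·cosφ = -8.4218 m/s.
|V_P| = √(V_Px² + V_Py²) = 9.6814 m/s.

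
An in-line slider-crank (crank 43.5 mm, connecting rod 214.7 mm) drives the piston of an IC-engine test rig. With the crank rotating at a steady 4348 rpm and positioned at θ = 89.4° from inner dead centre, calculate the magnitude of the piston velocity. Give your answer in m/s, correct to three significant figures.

ω = 2π·4348/60 = 455.3 rad/s
For an in-line slider-crank, x = r cosθ + √(L² − r² sin²θ), so v = −rω sinθ·[1 + r cosθ/√(L² − r² sin²θ)].
With r = 0.0435 m, L = 0.2147 m, θ = 89.4°: √(L² − r² sin²θ) = 0.21025 m.
v = −0.0435·455.3·0.99995·[1 + 0.0435·0.01047/0.21025] = -19.848 m/s.
|v| = 19.848 m/s.

19.8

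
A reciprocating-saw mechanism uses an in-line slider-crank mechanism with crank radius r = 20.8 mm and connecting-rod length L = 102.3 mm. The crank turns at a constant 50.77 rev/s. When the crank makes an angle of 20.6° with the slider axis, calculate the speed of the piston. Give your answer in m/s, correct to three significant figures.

ω = 2π·50.8 = 319 rad/s
For an in-line slider-crank, x = r cosθ + √(L² − r² sin²θ), so v = −rω sinθ·[1 + r cosθ/√(L² − r² sin²θ)].
With r = 0.0208 m, L = 0.1023 m, θ = 20.6°: √(L² − r² sin²θ) = 0.10204 m.
v = −0.0208·319·0.35184·[1 + 0.0208·0.93606/0.10204] = -2.78 m/s.
|v| = 2.78 m/s.

2.78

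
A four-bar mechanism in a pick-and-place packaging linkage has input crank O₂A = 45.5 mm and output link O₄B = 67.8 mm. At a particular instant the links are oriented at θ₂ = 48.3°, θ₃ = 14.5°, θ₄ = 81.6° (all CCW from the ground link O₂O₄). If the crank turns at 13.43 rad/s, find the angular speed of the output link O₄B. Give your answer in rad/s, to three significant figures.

ω₂ = 13.43 rad/s
Differentiating the loop-closure r₂e^{iθ₂}+r₃e^{iθ₃}=r₁+r₄e^{iθ₄} gives r₂ω₂e^{iθ₂}+r₃ω₃e^{iθ₃}=r₄ω₄e^{iθ₄}.
Eliminating the other unknown: ω₄ = r₂ω₂ sin(θ₂−θ₃) / [r₄ sin(θ₄−θ₃)].
Numerator sine = +0.55630; denominator sine = +0.92119.
Result = 0.0455·13.43·(+0.55630) / (0.0678·(+0.92119)) = +5.4427 rad/s; magnitude 5.4427 rad/s.

5.44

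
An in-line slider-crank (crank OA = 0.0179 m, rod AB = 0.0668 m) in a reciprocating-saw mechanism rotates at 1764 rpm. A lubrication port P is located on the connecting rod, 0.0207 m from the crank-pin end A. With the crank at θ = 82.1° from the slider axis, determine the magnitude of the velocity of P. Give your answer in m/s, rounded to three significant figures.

3.33

ω = 184.7 rad/s.  Crank-pin speed |V_A| = rω = 3.3066 m/s, perpendicular to OA.
Rod angle: sinφ = −(r/L) sinθ ⇒ φ = -15.392°; ω_rod = −rω cosθ/√(L²−r²sin²θ) = -7.0566 rad/s.
V_P = V_A + ω_rod × AP, with AP = 0.0207 m along the rod.
Components: V_Px = −rω sinθ − a·ω_rod·sinφ = -3.314 m/s;  V_Py = rω cosθ + a·ω_rod·cosφ = +0.31364 m/s.
|V_P| = √(V_Px² + V_Py²) = 3.3288 m/s.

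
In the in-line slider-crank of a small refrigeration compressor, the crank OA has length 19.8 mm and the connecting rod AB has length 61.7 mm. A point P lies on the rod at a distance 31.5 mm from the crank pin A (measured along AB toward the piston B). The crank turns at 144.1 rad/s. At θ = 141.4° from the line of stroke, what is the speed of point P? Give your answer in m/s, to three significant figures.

1.89

ω = 144.1 rad/s.  Crank-pin speed |V_A| = rω = 2.8532 m/s, perpendicular to OA.
Rod angle: sinφ = −(r/L) sinθ ⇒ φ = -11.549°; ω_rod = −rω cosθ/√(L²−r²sin²θ) = +36.887 rad/s.
V_P = V_A + ω_rod × AP, with AP = 0.0315 m along the rod.
Components: V_Px = −rω sinθ − a·ω_rod·sinφ = -1.5474 m/s;  V_Py = rω cosθ + a·ω_rod·cosφ = -1.0914 m/s.
|V_P| = √(V_Px² + V_Py²) = 1.8936 m/s.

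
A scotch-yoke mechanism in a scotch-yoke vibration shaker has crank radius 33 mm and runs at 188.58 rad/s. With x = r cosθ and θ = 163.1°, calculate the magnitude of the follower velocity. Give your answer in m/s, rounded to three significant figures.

ω = 188.6 rad/s
x = r cosθ ⇒ ẋ = −rω sinθ.
|v| = rω|sinθ| = 0.033·188.6·|sin 163.1°| = 1.8091 m/s.

1.81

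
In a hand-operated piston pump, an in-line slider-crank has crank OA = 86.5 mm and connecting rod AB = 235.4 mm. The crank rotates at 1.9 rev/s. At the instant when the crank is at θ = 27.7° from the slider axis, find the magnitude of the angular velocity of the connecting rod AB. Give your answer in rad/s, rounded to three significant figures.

3.94

ω = 11.94 rad/s (converted from 1.9 rev/s).
The rod makes angle φ with the slider axis where L sinφ = r sinθ; differentiating, L cosφ·φ̇ = r ω cosθ.
L cosφ = √(L² − r² sin²θ) = 0.23194 m.
|ω_rod| = r ω |cosθ| / √(L² − r² sin²θ) = 0.0865·11.94·0.88539/0.23194 = 3.9419 rad/s.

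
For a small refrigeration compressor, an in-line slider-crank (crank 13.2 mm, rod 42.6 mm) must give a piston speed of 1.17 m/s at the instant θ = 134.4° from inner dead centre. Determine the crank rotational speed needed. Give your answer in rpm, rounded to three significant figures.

1520

For an in-line slider-crank, |v_piston| = rω|sinθ|·[1 + r cosθ/√(L² − r² sin²θ)].
With r = 0.0132 m, L = 0.0426 m, θ = 134.4°: the bracketed kinematic factor |dx/dθ| = 0.0073344 m.
ω = v/|dx/dθ| = 1.17/0.0073344 = 159.52 rad/s.
N = 60ω/(2π) = 1523.3 rpm.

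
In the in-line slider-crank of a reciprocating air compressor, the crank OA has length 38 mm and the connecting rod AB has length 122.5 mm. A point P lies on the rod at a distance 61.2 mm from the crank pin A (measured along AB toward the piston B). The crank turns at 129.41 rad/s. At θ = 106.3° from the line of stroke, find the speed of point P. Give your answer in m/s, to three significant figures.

ω = 129.4 rad/s.  Crank-pin speed |V_A| = rω = 4.9176 m/s, perpendicular to OA.
Rod angle: sinφ = −(r/L) sinθ ⇒ φ = -17.322°; ω_rod = −rω cosθ/√(L²−r²sin²θ) = +11.802 rad/s.
V_P = V_A + ω_rod × AP, with AP = 0.0612 m along the rod.
Components: V_Px = −rω sinθ − a·ω_rod·sinφ = -4.5049 m/s;  V_Py = rω cosθ + a·ω_rod·cosφ = -0.69066 m/s.
|V_P| = √(V_Px² + V_Py²) = 4.5575 m/s.

4.56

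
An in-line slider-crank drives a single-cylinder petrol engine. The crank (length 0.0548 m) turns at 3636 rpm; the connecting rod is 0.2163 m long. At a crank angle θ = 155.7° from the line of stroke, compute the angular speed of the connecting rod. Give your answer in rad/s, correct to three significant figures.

88.4

ω = 380.8 rad/s (converted from 3636 rpm).
The rod makes angle φ with the slider axis where L sinφ = r sinθ; differentiating, L cosφ·φ̇ = r ω cosθ.
L cosφ = √(L² − r² sin²θ) = 0.21512 m.
|ω_rod| = r ω |cosθ| / √(L² − r² sin²θ) = 0.0548·380.8·0.91140/0.21512 = 88.402 rad/s.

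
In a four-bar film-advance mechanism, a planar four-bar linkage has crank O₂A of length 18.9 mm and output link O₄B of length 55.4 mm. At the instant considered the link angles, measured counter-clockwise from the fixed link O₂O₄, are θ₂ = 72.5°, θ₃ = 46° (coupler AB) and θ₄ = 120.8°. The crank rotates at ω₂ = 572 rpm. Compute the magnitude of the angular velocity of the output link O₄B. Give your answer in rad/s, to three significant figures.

9.45

ω₂ = 59.9 rad/s (from 572 rpm).
Differentiating the loop-closure r₂e^{iθ₂}+r₃e^{iθ₃}=r₁+r₄e^{iθ₄} gives r₂ω₂e^{iθ₂}+r₃ω₃e^{iθ₃}=r₄ω₄e^{iθ₄}.
Eliminating the other unknown: ω₄ = r₂ω₂ sin(θ₂−θ₃) / [r₄ sin(θ₄−θ₃)].
Numerator sine = +0.44620; denominator sine = +0.96502.
Result = 0.0189·59.9·(+0.44620) / (0.0554·(+0.96502)) = +9.4486 rad/s; magnitude 9.4486 rad/s.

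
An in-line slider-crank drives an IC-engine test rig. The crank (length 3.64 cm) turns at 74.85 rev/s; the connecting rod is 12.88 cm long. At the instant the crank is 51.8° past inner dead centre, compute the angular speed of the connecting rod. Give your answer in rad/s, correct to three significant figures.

84.3

ω = 470.3 rad/s (converted from 74.85 rev/s).
The rod makes angle φ with the slider axis where L sinφ = r sinθ; differentiating, L cosφ·φ̇ = r ω cosθ.
L cosφ = √(L² − r² sin²θ) = 0.12558 m.
|ω_rod| = r ω |cosθ| / √(L² − r² sin²θ) = 0.0364·470.3·0.61841/0.12558 = 84.298 rad/s.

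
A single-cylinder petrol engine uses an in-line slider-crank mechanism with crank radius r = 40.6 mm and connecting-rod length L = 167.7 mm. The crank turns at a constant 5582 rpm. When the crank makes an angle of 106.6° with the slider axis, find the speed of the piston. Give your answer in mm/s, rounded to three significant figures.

21100

ω = 2π·5582/60 = 584.5 rad/s
For an in-line slider-crank, x = r cosθ + √(L² − r² sin²θ), so v = −rω sinθ·[1 + r cosθ/√(L² − r² sin²θ)].
With r = 0.0406 m, L = 0.1677 m, θ = 106.6°: √(L² − r² sin²θ) = 0.16312 m.
v = −0.0406·584.5·0.95832·[1 + 0.0406·-0.28569/0.16312] = -21.126 m/s.
|v| = 21.126 m/s = 21126 mm/s.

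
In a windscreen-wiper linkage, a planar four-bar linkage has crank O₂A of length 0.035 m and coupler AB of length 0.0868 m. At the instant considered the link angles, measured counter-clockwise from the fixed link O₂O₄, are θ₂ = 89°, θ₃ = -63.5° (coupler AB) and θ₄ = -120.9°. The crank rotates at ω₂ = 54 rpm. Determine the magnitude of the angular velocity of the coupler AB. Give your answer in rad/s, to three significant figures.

ω₂ = 5.655 rad/s (from 54 rpm).
Differentiating the loop-closure r₂e^{iθ₂}+r₃e^{iθ₃}=r₁+r₄e^{iθ₄} gives r₂ω₂e^{iθ₂}+r₃ω₃e^{iθ₃}=r₄ω₄e^{iθ₄}.
Eliminating the other unknown: ω₃ = r₂ω₂ sin(θ₄−θ₂) / [r₃ sin(θ₃−θ₄)].
Numerator sine = +0.49849; denominator sine = +0.84245.
Result = 0.035·5.655·(+0.49849) / (0.0868·(+0.84245)) = +1.3492 rad/s; magnitude 1.3492 rad/s.

1.35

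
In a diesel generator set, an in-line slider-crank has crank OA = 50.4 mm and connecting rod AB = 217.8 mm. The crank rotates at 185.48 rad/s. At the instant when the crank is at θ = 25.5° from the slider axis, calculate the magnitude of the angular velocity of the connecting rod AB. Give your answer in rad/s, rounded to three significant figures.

38.9

ω = 185.5 rad/s
The rod makes angle φ with the slider axis where L sinφ = r sinθ; differentiating, L cosφ·φ̇ = r ω cosθ.
L cosφ = √(L² − r² sin²θ) = 0.21672 m.
|ω_rod| = r ω |cosθ| / √(L² − r² sin²θ) = 0.0504·185.5·0.90259/0.21672 = 38.934 rad/s.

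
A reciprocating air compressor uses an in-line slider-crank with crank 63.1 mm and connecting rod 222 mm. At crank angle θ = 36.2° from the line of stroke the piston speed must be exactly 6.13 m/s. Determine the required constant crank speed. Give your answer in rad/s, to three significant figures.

133

For an in-line slider-crank, |v_piston| = rω|sinθ|·[1 + r cosθ/√(L² − r² sin²θ)].
With r = 0.0631 m, L = 0.222 m, θ = 36.2°: the bracketed kinematic factor |dx/dθ| = 0.045938 m.
ω = v/|dx/dθ| = 6.13/0.045938 = 133.44 rad/s.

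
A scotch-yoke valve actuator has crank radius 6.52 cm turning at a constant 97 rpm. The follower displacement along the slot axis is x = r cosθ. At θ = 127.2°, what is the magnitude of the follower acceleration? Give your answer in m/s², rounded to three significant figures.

ω = 10.16 rad/s (from 97 rpm).
x = r cosθ ⇒ ẍ = −rω² cosθ (ω constant).
|a| = rω²|cosθ| = 0.0652·(10.16)²·|cos 127.2°| = 4.0674 m/s².

4.07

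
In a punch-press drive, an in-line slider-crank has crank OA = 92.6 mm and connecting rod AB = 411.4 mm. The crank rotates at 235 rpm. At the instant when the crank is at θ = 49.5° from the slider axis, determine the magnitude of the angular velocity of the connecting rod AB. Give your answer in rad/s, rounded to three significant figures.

ω = 24.61 rad/s (converted from 235 rpm).
The rod makes angle φ with the slider axis where L sinφ = r sinθ; differentiating, L cosφ·φ̇ = r ω cosθ.
L cosφ = √(L² − r² sin²θ) = 0.40533 m.
|ω_rod| = r ω |cosθ| / √(L² − r² sin²θ) = 0.0926·24.61·0.64945/0.40533 = 3.6513 rad/s.

3.65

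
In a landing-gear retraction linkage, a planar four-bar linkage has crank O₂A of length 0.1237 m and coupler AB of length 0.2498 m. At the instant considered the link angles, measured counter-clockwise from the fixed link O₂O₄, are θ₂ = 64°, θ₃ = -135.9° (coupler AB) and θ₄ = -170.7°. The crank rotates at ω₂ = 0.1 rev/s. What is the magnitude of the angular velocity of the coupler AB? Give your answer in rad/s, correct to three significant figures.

ω₂ = 0.6283 rad/s (from 0.1 rev/s).
Differentiating the loop-closure r₂e^{iθ₂}+r₃e^{iθ₃}=r₁+r₄e^{iθ₄} gives r₂ω₂e^{iθ₂}+r₃ω₃e^{iθ₃}=r₄ω₄e^{iθ₄}.
Eliminating the other unknown: ω₃ = r₂ω₂ sin(θ₄−θ₂) / [r₃ sin(θ₃−θ₄)].
Numerator sine = +0.81614; denominator sine = +0.57071.
Result = 0.1237·0.6283·(+0.81614) / (0.2498·(+0.57071)) = +0.44494 rad/s; magnitude 0.44494 rad/s.

0.445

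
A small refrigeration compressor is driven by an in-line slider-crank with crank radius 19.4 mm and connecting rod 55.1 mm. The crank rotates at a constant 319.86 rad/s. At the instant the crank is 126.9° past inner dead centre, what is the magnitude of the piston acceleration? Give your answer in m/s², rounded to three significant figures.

1370

ω = 319.9 rad/s
x(θ) = r cosθ + √(L² − r² sin²θ); with ω constant, a = ω²·d²x/dθ².
d²x/dθ² = −r cosθ − r²(cos2θ)/√u − r⁴ sin²2θ/(4u^{3/2}),  u = L² − r² sin²θ = 0.00279533 m².
Substituting r = 0.0194 m, L = 0.0551 m, θ = 126.9°: d²x/dθ² = +0.013413 m.
a = ω²·d²x/dθ² = (319.9)²·(+0.013413) = +1372.3 m/s²;  |a| = 1372.3 m/s².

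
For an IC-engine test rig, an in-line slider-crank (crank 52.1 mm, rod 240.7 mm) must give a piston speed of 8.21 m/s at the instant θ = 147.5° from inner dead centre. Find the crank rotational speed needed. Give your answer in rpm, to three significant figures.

For an in-line slider-crank, |v_piston| = rω|sinθ|·[1 + r cosθ/√(L² − r² sin²θ)].
With r = 0.0521 m, L = 0.2407 m, θ = 147.5°: the bracketed kinematic factor |dx/dθ| = 0.022848 m.
ω = v/|dx/dθ| = 8.21/0.022848 = 359.33 rad/s.
N = 60ω/(2π) = 3431.3 rpm.

3430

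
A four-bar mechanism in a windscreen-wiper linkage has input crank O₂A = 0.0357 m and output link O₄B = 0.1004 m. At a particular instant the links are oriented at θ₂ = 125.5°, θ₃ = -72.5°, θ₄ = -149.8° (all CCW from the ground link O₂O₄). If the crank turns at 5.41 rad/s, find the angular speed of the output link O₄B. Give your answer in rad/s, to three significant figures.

0.609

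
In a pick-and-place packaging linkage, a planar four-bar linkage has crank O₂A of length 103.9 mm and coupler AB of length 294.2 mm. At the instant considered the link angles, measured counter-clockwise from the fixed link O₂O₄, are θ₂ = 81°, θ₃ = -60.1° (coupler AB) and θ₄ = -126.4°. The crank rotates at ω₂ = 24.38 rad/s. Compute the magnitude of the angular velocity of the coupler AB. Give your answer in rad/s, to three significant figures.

4.33

ω₂ = 24.38 rad/s
Differentiating the loop-closure r₂e^{iθ₂}+r₃e^{iθ₃}=r₁+r₄e^{iθ₄} gives r₂ω₂e^{iθ₂}+r₃ω₃e^{iθ₃}=r₄ω₄e^{iθ₄}.
Eliminating the other unknown: ω₃ = r₂ω₂ sin(θ₄−θ₂) / [r₃ sin(θ₃−θ₄)].
Numerator sine = +0.46020; denominator sine = +0.91566.
Result = 0.1039·24.38·(+0.46020) / (0.2942·(+0.91566)) = +4.3273 rad/s; magnitude 4.3273 rad/s.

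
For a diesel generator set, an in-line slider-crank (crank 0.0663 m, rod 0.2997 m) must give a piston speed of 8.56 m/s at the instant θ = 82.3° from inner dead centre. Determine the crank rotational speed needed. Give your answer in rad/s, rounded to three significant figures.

For an in-line slider-crank, |v_piston| = rω|sinθ|·[1 + r cosθ/√(L² − r² sin²θ)].
With r = 0.0663 m, L = 0.2997 m, θ = 82.3°: the bracketed kinematic factor |dx/dθ| = 0.067698 m.
ω = v/|dx/dθ| = 8.56/0.067698 = 126.44 rad/s.

126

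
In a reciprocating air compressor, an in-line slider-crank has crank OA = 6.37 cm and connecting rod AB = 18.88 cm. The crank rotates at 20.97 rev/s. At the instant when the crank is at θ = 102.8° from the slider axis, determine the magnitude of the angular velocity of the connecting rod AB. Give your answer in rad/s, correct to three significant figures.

ω = 131.8 rad/s (converted from 20.97 rev/s).
The rod makes angle φ with the slider axis where L sinφ = r sinθ; differentiating, L cosφ·φ̇ = r ω cosθ.
L cosφ = √(L² − r² sin²θ) = 0.17829 m.
|ω_rod| = r ω |cosθ| / √(L² − r² sin²θ) = 0.0637·131.8·0.22155/0.17829 = 10.429 rad/s.

10.4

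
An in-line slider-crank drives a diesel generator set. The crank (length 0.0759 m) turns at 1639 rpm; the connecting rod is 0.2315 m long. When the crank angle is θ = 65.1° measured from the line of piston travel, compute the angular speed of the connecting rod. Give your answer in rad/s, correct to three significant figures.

24.8

ω = 171.6 rad/s (converted from 1639 rpm).
The rod makes angle φ with the slider axis where L sinφ = r sinθ; differentiating, L cosφ·φ̇ = r ω cosθ.
L cosφ = √(L² − r² sin²θ) = 0.22103 m.
|ω_rod| = r ω |cosθ| / √(L² − r² sin²θ) = 0.0759·171.6·0.42104/0.22103 = 24.816 rad/s.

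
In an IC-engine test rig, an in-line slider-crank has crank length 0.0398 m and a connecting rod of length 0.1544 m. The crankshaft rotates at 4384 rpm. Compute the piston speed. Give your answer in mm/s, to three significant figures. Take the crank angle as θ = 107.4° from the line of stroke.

16000

ω = 2π·4384/60 = 459.1 rad/s
For an in-line slider-crank, x = r cosθ + √(L² − r² sin²θ), so v = −rω sinθ·[1 + r cosθ/√(L² − r² sin²θ)].
With r = 0.0398 m, L = 0.1544 m, θ = 107.4°: √(L² − r² sin²θ) = 0.14966 m.
v = −0.0398·459.1·0.95424·[1 + 0.0398·-0.29904/0.14966] = -16.049 m/s.
|v| = 16.049 m/s = 16049 mm/s.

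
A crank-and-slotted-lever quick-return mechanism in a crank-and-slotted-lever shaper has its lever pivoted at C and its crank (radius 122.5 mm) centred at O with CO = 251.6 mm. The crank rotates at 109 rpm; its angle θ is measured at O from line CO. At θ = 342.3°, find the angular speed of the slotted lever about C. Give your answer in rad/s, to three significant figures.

ω = 11.41 rad/s (from 109 rpm).
Crank pin A relative to C: A = (d + r cosθ, r sinθ); lever angle φ = atan2(r sinθ, d + r cosθ).
Differentiating tanφ: φ̇ = rω(d cosθ + r)/(d² + r² + 2dr cosθ).
d² + r² + 2dr cosθ = |CA|² = 0.137033 m²;  d cosθ + r = +0.36219 m.
|ω_lever| = |0.1225·11.41·+0.36219| / 0.137033 = 3.6958 rad/s.

3.70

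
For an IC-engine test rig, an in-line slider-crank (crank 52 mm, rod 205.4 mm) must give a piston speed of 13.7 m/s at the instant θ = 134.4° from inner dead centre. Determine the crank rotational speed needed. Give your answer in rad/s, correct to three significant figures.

450

For an in-line slider-crank, |v_piston| = rω|sinθ|·[1 + r cosθ/√(L² − r² sin²θ)].
With r = 0.052 m, L = 0.2054 m, θ = 134.4°: the bracketed kinematic factor |dx/dθ| = 0.030461 m.
ω = v/|dx/dθ| = 13.7/0.030461 = 449.75 rad/s.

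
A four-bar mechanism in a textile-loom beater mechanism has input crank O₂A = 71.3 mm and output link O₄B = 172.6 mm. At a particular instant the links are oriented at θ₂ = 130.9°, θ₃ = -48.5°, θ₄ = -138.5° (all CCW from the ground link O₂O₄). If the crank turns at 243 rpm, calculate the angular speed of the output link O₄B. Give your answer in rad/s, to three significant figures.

ω₂ = 25.45 rad/s (from 243 rpm).
Differentiating the loop-closure r₂e^{iθ₂}+r₃e^{iθ₃}=r₁+r₄e^{iθ₄} gives r₂ω₂e^{iθ₂}+r₃ω₃e^{iθ₃}=r₄ω₄e^{iθ₄}.
Eliminating the other unknown: ω₄ = r₂ω₂ sin(θ₂−θ₃) / [r₄ sin(θ₄−θ₃)].
Numerator sine = +0.01047; denominator sine = -1.00000.
Result = 0.0713·25.45·(+0.01047) / (0.1726·(-1.00000)) = -0.11008 rad/s; magnitude 0.11008 rad/s.

0.110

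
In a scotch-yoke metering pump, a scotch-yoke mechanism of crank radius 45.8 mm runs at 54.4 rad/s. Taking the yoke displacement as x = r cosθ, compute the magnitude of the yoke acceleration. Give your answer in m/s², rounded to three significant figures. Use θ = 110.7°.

47.9

ω = 54.4 rad/s
x = r cosθ ⇒ ẍ = −rω² cosθ (ω constant).
|a| = rω²|cosθ| = 0.0458·(54.4)²·|cos 110.7°| = 47.91 m/s².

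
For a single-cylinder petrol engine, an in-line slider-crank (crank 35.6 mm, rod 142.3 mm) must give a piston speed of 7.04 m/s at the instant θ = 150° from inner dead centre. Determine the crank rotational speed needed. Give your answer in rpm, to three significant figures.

4830

For an in-line slider-crank, |v_piston| = rω|sinθ|·[1 + r cosθ/√(L² − r² sin²θ)].
With r = 0.0356 m, L = 0.1423 m, θ = 150°: the bracketed kinematic factor |dx/dθ| = 0.013913 m.
ω = v/|dx/dθ| = 7.04/0.013913 = 506 rad/s.
N = 60ω/(2π) = 4832 rpm.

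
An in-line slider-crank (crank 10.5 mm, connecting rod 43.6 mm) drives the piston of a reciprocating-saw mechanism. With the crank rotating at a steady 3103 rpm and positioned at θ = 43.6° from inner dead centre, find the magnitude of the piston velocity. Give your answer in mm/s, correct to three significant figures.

2770

ω = 2π·3103/60 = 324.9 rad/s
For an in-line slider-crank, x = r cosθ + √(L² − r² sin²θ), so v = −rω sinθ·[1 + r cosθ/√(L² − r² sin²θ)].
With r = 0.0105 m, L = 0.0436 m, θ = 43.6°: √(L² − r² sin²θ) = 0.042995 m.
v = −0.0105·324.9·0.68962·[1 + 0.0105·0.72417/0.042995] = -2.7691 m/s.
|v| = 2.7691 m/s = 2769.1 mm/s.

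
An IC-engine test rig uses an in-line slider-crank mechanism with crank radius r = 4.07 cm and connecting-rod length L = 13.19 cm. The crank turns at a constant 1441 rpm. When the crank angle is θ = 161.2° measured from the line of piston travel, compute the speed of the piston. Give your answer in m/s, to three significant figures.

ω = 2π·1441/60 = 150.9 rad/s
For an in-line slider-crank, x = r cosθ + √(L² − r² sin²θ), so v = −rω sinθ·[1 + r cosθ/√(L² − r² sin²θ)].
With r = 0.0407 m, L = 0.1319 m, θ = 161.2°: √(L² − r² sin²θ) = 0.13125 m.
v = −0.0407·150.9·0.32227·[1 + 0.0407·-0.94665/0.13125] = -1.3982 m/s.
|v| = 1.3982 m/s.

1.40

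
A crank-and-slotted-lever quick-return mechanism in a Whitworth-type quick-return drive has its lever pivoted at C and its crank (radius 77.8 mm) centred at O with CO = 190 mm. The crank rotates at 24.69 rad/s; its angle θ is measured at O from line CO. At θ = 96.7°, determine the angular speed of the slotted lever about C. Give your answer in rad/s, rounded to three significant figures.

2.76

ω = 24.69 rad/s
Crank pin A relative to C: A = (d + r cosθ, r sinθ); lever angle φ = atan2(r sinθ, d + r cosθ).
Differentiating tanφ: φ̇ = rω(d cosθ + r)/(d² + r² + 2dr cosθ).
d² + r² + 2dr cosθ = |CA|² = 0.0387036 m²;  d cosθ + r = +0.055633 m.
|ω_lever| = |0.0778·24.69·+0.055633| / 0.0387036 = 2.7611 rad/s.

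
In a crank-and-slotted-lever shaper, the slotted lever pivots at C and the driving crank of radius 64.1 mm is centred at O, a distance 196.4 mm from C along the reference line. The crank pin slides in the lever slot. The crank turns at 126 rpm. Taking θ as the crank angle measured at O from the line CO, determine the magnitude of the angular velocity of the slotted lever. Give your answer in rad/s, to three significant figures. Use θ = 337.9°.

3.15

ω = 13.19 rad/s (from 126 rpm).
Crank pin A relative to C: A = (d + r cosθ, r sinθ); lever angle φ = atan2(r sinθ, d + r cosθ).
Differentiating tanφ: φ̇ = rω(d cosθ + r)/(d² + r² + 2dr cosθ).
d² + r² + 2dr cosθ = |CA|² = 0.0660104 m²;  d cosθ + r = +0.24607 m.
|ω_lever| = |0.0641·13.19·+0.24607| / 0.0660104 = 3.1529 rad/s.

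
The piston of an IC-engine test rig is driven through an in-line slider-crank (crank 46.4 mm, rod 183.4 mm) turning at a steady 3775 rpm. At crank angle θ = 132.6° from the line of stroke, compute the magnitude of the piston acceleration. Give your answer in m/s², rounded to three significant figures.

ω = 2π·3775/60 = 395.3 rad/s
x(θ) = r cosθ + √(L² − r² sin²θ); with ω constant, a = ω²·d²x/dθ².
d²x/dθ² = −r cosθ − r²(cos2θ)/√u − r⁴ sin²2θ/(4u^{3/2}),  u = L² − r² sin²θ = 0.032469 m².
Substituting r = 0.0464 m, L = 0.1834 m, θ = 132.6°: d²x/dθ² = +0.03221 m.
a = ω²·d²x/dθ² = (395.3)²·(+0.03221) = +5033.7 m/s²;  |a| = 5033.7 m/s².

5030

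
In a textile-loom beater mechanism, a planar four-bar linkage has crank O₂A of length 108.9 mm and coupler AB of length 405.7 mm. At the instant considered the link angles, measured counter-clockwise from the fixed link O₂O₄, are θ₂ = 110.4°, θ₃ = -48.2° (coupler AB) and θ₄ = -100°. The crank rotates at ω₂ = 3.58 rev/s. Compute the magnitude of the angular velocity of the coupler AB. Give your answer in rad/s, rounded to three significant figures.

3.89

ω₂ = 22.49 rad/s (from 3.58 rev/s).
Differentiating the loop-closure r₂e^{iθ₂}+r₃e^{iθ₃}=r₁+r₄e^{iθ₄} gives r₂ω₂e^{iθ₂}+r₃ω₃e^{iθ₃}=r₄ω₄e^{iθ₄}.
Eliminating the other unknown: ω₃ = r₂ω₂ sin(θ₄−θ₂) / [r₃ sin(θ₃−θ₄)].
Numerator sine = +0.50603; denominator sine = +0.78586.
Result = 0.1089·22.49·(+0.50603) / (0.4057·(+0.78586)) = +3.888 rad/s; magnitude 3.888 rad/s.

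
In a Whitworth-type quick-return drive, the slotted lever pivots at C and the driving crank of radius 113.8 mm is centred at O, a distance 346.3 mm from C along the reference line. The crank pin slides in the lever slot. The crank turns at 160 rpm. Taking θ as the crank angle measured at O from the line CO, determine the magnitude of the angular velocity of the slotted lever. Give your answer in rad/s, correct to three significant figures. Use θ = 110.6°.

0.146

ω = 16.76 rad/s (from 160 rpm).
Crank pin A relative to C: A = (d + r cosθ, r sinθ); lever angle φ = atan2(r sinθ, d + r cosθ).
Differentiating tanφ: φ̇ = rω(d cosθ + r)/(d² + r² + 2dr cosθ).
d² + r² + 2dr cosθ = |CA|² = 0.105143 m²;  d cosθ + r = -0.0080428 m.
|ω_lever| = |0.1138·16.76·-0.0080428| / 0.105143 = 0.14585 rad/s.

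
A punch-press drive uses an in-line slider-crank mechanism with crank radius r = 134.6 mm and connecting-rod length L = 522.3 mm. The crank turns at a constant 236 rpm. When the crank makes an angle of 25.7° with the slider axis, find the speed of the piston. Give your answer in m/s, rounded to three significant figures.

1.78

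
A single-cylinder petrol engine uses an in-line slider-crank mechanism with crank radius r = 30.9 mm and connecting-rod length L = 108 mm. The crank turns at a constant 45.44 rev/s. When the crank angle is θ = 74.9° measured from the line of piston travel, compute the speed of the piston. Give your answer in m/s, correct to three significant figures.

9.18

ω = 2π·45.4 = 285.5 rad/s
For an in-line slider-crank, x = r cosθ + √(L² − r² sin²θ), so v = −rω sinθ·[1 + r cosθ/√(L² − r² sin²θ)].
With r = 0.0309 m, L = 0.108 m, θ = 74.9°: √(L² − r² sin²θ) = 0.1038 m.
v = −0.0309·285.5·0.96547·[1 + 0.0309·0.26050/0.1038] = -9.1781 m/s.
|v| = 9.1781 m/s.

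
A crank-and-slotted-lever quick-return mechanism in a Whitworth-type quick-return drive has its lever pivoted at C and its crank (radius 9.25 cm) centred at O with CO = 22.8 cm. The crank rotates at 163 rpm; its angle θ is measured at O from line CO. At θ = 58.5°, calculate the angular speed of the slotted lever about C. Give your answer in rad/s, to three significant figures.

4.05

ω = 17.07 rad/s (from 163 rpm).
Crank pin A relative to C: A = (d + r cosθ, r sinθ); lever angle φ = atan2(r sinθ, d + r cosθ).
Differentiating tanφ: φ̇ = rω(d cosθ + r)/(d² + r² + 2dr cosθ).
d² + r² + 2dr cosθ = |CA|² = 0.0825792 m²;  d cosθ + r = +0.21163 m.
|ω_lever| = |0.0925·17.07·+0.21163| / 0.0825792 = 4.0464 rad/s.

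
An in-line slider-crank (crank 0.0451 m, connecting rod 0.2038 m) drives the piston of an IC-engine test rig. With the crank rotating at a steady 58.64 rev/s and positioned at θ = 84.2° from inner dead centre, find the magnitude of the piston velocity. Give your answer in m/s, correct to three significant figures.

ω = 2π·58.6 = 368.4 rad/s
For an in-line slider-crank, x = r cosθ + √(L² − r² sin²θ), so v = −rω sinθ·[1 + r cosθ/√(L² − r² sin²θ)].
With r = 0.0451 m, L = 0.2038 m, θ = 84.2°: √(L² − r² sin²θ) = 0.1988 m.
v = −0.0451·368.4·0.99488·[1 + 0.0451·0.10106/0.1988] = -16.911 m/s.
|v| = 16.911 m/s.

16.9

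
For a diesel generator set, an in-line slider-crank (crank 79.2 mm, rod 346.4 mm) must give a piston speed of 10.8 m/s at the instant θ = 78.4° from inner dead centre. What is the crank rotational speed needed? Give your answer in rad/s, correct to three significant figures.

For an in-line slider-crank, |v_piston| = rω|sinθ|·[1 + r cosθ/√(L² − r² sin²θ)].
With r = 0.0792 m, L = 0.3464 m, θ = 78.4°: the bracketed kinematic factor |dx/dθ| = 0.081242 m.
ω = v/|dx/dθ| = 10.8/0.081242 = 132.94 rad/s.

133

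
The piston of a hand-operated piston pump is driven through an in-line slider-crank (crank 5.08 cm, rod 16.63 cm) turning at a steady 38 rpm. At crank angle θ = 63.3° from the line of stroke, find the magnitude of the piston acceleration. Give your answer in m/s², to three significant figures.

ω = 2π·38/60 = 3.979 rad/s
x(θ) = r cosθ + √(L² − r² sin²θ); with ω constant, a = ω²·d²x/dθ².
d²x/dθ² = −r cosθ − r²(cos2θ)/√u − r⁴ sin²2θ/(4u^{3/2}),  u = L² − r² sin²θ = 0.025596 m².
Substituting r = 0.0508 m, L = 0.1663 m, θ = 63.3°: d²x/dθ² = -0.01347 m.
a = ω²·d²x/dθ² = (3.979)²·(-0.01347) = -0.2133 m/s²;  |a| = 0.2133 m/s².

0.213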